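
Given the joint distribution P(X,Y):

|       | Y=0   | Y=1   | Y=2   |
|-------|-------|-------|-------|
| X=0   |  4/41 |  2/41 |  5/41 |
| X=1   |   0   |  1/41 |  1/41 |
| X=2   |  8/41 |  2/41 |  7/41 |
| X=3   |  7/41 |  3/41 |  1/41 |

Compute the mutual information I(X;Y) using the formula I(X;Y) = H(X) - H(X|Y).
0.1395 bits

I(X;Y) = H(X) - H(X|Y)

Marginal of X (row sums):
  P(X=0) = 4/41 + 2/41 + 5/41 = 11/41
  P(X=1) = 0 + 1/41 + 1/41 = 2/41
  P(X=2) = 8/41 + 2/41 + 7/41 = 17/41
  P(X=3) = 7/41 + 3/41 + 1/41 = 11/41
H(X) = -[(11/41)·log₂(11/41) + (2/41)·log₂(2/41) + (17/41)·log₂(17/41) + (11/41)·log₂(11/41)]
  = 0.50925 + 0.21256 + 0.52662 + 0.50925 = 1.7577 bits

Marginal of Y (column sums):
  P(Y=0) = 4/41 + 0 + 8/41 + 7/41 = 19/41
  P(Y=1) = 2/41 + 1/41 + 2/41 + 3/41 = 8/41
  P(Y=2) = 5/41 + 1/41 + 7/41 + 1/41 = 14/41
H(X|Y) = Σ_y P(y)·H(X|Y=y):
  Y=0: P(Y=0) = 19/41, P(X|Y=0) = (4/19, 0, 8/19, 7/19) → H(X|Y=0) = 1.52943
  Y=1: P(Y=1) = 8/41, P(X|Y=1) = (1/4, 1/8, 1/4, 3/8) → H(X|Y=1) = 1.90564
  Y=2: P(Y=2) = 14/41, P(X|Y=2) = (5/14, 1/14, 1/2, 1/14) → H(X|Y=2) = 1.57442
H(X|Y) = (19/41)·1.52943 + (8/41)·1.90564 + (14/41)·1.57442 = 1.6182 bits

I(X;Y) = H(X) - H(X|Y) = 1.7577 - 1.6182 = 0.1395 bits

Cross-check via I(X;Y) = H(X) + H(Y) - H(X,Y): computing H(Y) from the column sums and H(X,Y) from the 12 cells in the same way gives H(Y) = 1.5036 bits and H(X,Y) = 3.1218 bits, so
I(X;Y) = 1.7577 + 1.5036 - 3.1218 = 0.1395 bits ✓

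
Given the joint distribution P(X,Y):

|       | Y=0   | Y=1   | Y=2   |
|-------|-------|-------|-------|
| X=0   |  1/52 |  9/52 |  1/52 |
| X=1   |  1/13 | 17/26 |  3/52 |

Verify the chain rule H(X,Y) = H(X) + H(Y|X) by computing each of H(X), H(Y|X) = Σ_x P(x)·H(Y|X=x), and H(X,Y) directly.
H(X) = 0.7444 bits, H(Y|X) = 0.8357 bits, H(X,Y) = 1.5801 bits

Marginal of X (row sums):
  P(X=0) = 1/52 + 9/52 + 1/52 = 11/52
  P(X=1) = 1/13 + 17/26 + 3/52 = 41/52
H(X) = -[(11/52)·log₂(11/52) + (41/52)·log₂(41/52)]
  = 0.47406 + 0.27035 = 0.7444 bits

H(Y|X) = Σ_x P(x)·H(Y|X=x):
  X=0: P(X=0) = 11/52, P(Y|X=0) = (1/11, 9/11, 1/11) → H(Y|X=0) = 0.86586
  X=1: P(X=1) = 41/52, P(Y|X=1) = (4/41, 34/41, 3/41) → H(Y|X=1) = 0.82759
H(Y|X) = (11/52)·0.86586 + (41/52)·0.82759 = 0.8357 bits

H(X,Y) = -Σ_{x,y} P(x,y) log₂ P(x,y). Per-cell terms -P(x,y)·log₂P(x,y):
  X=0: 0.10962, 0.43797, 0.10962
  X=1: 0.28465, 0.40079, 0.23743
Sum of the 6 terms: H(X,Y) = 1.5801 bits

Chain rule check:
  H(X) + H(Y|X) = 0.7444 + 0.8357 = 1.5801 bits
  H(X,Y) = 1.5801 bits
✓ Chain rule verified.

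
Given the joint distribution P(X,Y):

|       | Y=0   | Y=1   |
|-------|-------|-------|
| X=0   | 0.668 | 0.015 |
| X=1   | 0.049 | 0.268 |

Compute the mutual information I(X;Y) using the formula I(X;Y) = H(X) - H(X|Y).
0.5586 bits

I(X;Y) = H(X) - H(X|Y)

Marginal of X (row sums):
  P(X=0) = 0.668 + 0.015 = 0.683
  P(X=1) = 0.049 + 0.268 = 0.317
H(X) = -[0.683·log₂(0.683) + 0.317·log₂(0.317)]
  = 0.3757 + 0.5254 = 0.9011 bits

Marginal of Y (column sums):
  P(Y=0) = 0.668 + 0.049 = 0.717
  P(Y=1) = 0.015 + 0.268 = 0.283
H(X|Y) = Σ_y P(y)·H(X|Y=y):
  Y=0: P(Y=0) = 0.717, P(X|Y=0) = (668/717, 49/717) → H(X|Y=0) = 0.3597
  Y=1: P(Y=1) = 0.283, P(X|Y=1) = (15/283, 268/283) → H(X|Y=1) = 0.2990
H(X|Y) = 0.717·0.3597 + 0.283·0.2990 = 0.3425 bits

I(X;Y) = H(X) - H(X|Y) = 0.9011 - 0.3425 = 0.5586 bits

Cross-check via I(X;Y) = H(X) + H(Y) - H(X,Y): computing H(Y) from the column sums and H(X,Y) from the 4 cells in the same way gives H(Y) = 0.8595 bits and H(X,Y) = 1.2020 bits, so
I(X;Y) = 0.9011 + 0.8595 - 1.2020 = 0.5586 bits ✓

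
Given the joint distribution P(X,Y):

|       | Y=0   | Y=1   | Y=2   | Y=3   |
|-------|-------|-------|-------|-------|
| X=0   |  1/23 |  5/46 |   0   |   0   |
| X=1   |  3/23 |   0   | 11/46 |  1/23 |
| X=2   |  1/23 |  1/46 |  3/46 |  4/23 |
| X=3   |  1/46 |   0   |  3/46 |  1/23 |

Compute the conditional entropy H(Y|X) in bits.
1.3585 bits

H(Y|X) = H(X,Y) - H(X)

H(X,Y) = -Σ_{x,y} P(x,y) log₂ P(x,y). Per-cell terms -P(x,y)·log₂P(x,y):
  X=0: 0.196677, 0.348004, 0.000000, 0.000000
  X=1: 0.383296, 0.000000, 0.493596, 0.196677
  X=2: 0.196677, 0.120077, 0.256865, 0.438880
  X=3: 0.120077, 0.000000, 0.256865, 0.196677
  (cells with P = 0 contribute 0)
Sum of the 16 terms: H(X,Y) = 3.20437 bits

Marginal of X (row sums):
  P(X=0) = 1/23 + 5/46 + 0 + 0 = 7/46
  P(X=1) = 3/23 + 0 + 11/46 + 1/23 = 19/46
  P(X=2) = 1/23 + 1/46 + 3/46 + 4/23 = 7/23
  P(X=3) = 1/46 + 0 + 3/46 + 1/23 = 3/23
H(X) = -[(7/46)·log₂(7/46) + (19/46)·log₂(19/46) + (7/23)·log₂(7/23) + (3/23)·log₂(3/23)]
  = 0.413336 + 0.526892 + 0.522324 + 0.383296 = 1.84585 bits

H(Y|X) = H(X,Y) - H(X) = 3.20437 - 1.84585 = 1.3585 bits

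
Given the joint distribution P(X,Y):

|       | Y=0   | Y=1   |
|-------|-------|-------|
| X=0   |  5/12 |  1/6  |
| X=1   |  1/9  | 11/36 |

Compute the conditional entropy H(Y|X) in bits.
0.8521 bits

H(Y|X) = H(X,Y) - H(X)

H(X,Y) = -Σ_{x,y} P(x,y) log₂ P(x,y). Per-cell terms -P(x,y)·log₂P(x,y):
  X=0: 0.5263, 0.4308
  X=1: 0.3522, 0.5227
Sum of the 4 terms: H(X,Y) = 1.8320 bits

Marginal of X (row sums):
  P(X=0) = 5/12 + 1/6 = 7/12
  P(X=1) = 1/9 + 11/36 = 5/12
H(X) = -[(7/12)·log₂(7/12) + (5/12)·log₂(5/12)]
  = 0.4536 + 0.5263 = 0.9799 bits

H(Y|X) = H(X,Y) - H(X) = 1.8320 - 0.9799 = 0.8521 bits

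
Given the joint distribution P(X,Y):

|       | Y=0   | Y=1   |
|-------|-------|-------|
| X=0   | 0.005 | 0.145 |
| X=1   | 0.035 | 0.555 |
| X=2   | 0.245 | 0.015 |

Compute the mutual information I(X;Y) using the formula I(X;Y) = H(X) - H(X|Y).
0.5562 bits

I(X;Y) = H(X) - H(X|Y)

Marginal of X (row sums):
  P(X=0) = 0.005 + 0.145 = 0.150
  P(X=1) = 0.035 + 0.555 = 0.590
  P(X=2) = 0.245 + 0.015 = 0.260
H(X) = -[0.150·log₂(0.150) + 0.590·log₂(0.590) + 0.260·log₂(0.260)]
  = 0.4105 + 0.4491 + 0.5053 = 1.3649 bits

Marginal of Y (column sums):
  P(Y=0) = 0.005 + 0.035 + 0.245 = 0.285
  P(Y=1) = 0.145 + 0.555 + 0.015 = 0.715
H(X|Y) = Σ_y P(y)·H(X|Y=y):
  Y=0: P(Y=0) = 0.285, P(X|Y=0) = (1/57, 7/57, 49/57) → H(X|Y=0) = 0.6614
  Y=1: P(Y=1) = 0.715, P(X|Y=1) = (29/143, 111/143, 3/143) → H(X|Y=1) = 0.8674
H(X|Y) = 0.285·0.6614 + 0.715·0.8674 = 0.8087 bits

I(X;Y) = H(X) - H(X|Y) = 1.3649 - 0.8087 = 0.5562 bits

Cross-check via I(X;Y) = H(X) + H(Y) - H(X,Y): computing H(Y) from the column sums and H(X,Y) from the 6 cells in the same way gives H(Y) = 0.8622 bits and H(X,Y) = 1.6709 bits, so
I(X;Y) = 1.3649 + 0.8622 - 1.6709 = 0.5562 bits ✓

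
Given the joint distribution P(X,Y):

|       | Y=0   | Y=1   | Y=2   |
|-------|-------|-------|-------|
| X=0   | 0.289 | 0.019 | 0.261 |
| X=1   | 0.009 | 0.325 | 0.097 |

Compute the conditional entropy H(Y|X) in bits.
1.0604 bits

H(Y|X) = H(X,Y) - H(X)

H(X,Y) = -Σ_{x,y} P(x,y) log₂ P(x,y). Per-cell terms -P(x,y)·log₂P(x,y):
  X=0: 0.51756, 0.10864, 0.50579
  X=1: 0.06116, 0.52698, 0.32649
Sum of the 6 terms: H(X,Y) = 2.0466 bits

Marginal of X (row sums):
  P(X=0) = 0.289 + 0.019 + 0.261 = 0.569
  P(X=1) = 0.009 + 0.325 + 0.097 = 0.431
H(X) = -[0.569·log₂(0.569) + 0.431·log₂(0.431)]
  = 0.46288 + 0.52334 = 0.9862 bits

H(Y|X) = H(X,Y) - H(X) = 2.0466 - 0.9862 = 1.0604 bits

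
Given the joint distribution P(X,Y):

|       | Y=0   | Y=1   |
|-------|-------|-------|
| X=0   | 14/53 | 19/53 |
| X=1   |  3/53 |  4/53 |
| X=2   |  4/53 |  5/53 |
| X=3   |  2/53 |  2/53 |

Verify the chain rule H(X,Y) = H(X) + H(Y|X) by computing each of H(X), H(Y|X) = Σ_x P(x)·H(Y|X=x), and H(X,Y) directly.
H(X) = 1.5271 bits, H(Y|X) = 0.9862 bits, H(X,Y) = 2.5132 bits

Marginal of X (row sums):
  P(X=0) = 14/53 + 19/53 = 33/53
  P(X=1) = 3/53 + 4/53 = 7/53
  P(X=2) = 4/53 + 5/53 = 9/53
  P(X=3) = 2/53 + 2/53 = 4/53
H(X) = -[(33/53)·log₂(33/53) + (7/53)·log₂(7/53) + (9/53)·log₂(9/53) + (4/53)·log₂(4/53)]
  = 0.42559 + 0.38574 + 0.43438 + 0.28135 = 1.5271 bits

H(Y|X) = Σ_x P(x)·H(Y|X=x):
  X=0: P(X=0) = 33/53, P(Y|X=0) = (14/33, 19/33) → H(Y|X=0) = 0.98338
  X=1: P(X=1) = 7/53, P(Y|X=1) = (3/7, 4/7) → H(Y|X=1) = 0.98523
  X=2: P(X=2) = 9/53, P(Y|X=2) = (4/9, 5/9) → H(Y|X=2) = 0.99108
  X=3: P(X=3) = 4/53, P(Y|X=3) = (1/2, 1/2) → H(Y|X=3) = 1.00000
H(Y|X) = (33/53)·0.98338 + (7/53)·0.98523 + (9/53)·0.99108 + (4/53)·1.00000 = 0.9862 bits

H(X,Y) = -Σ_{x,y} P(x,y) log₂ P(x,y). Per-cell terms -P(x,y)·log₂P(x,y):
  X=0: 0.50732, 0.53056
  X=1: 0.23451, 0.28135
  X=2: 0.28135, 0.32132
  X=3: 0.17841, 0.17841
Sum of the 8 terms: H(X,Y) = 2.5132 bits

Chain rule check:
  H(X) + H(Y|X) = 1.5271 + 0.9862 = 2.5133 bits
  H(X,Y) = 2.5132 bits
✓ Chain rule verified (Δ = 0.0001 is 4-dp rounding noise: each of the three values was rounded independently).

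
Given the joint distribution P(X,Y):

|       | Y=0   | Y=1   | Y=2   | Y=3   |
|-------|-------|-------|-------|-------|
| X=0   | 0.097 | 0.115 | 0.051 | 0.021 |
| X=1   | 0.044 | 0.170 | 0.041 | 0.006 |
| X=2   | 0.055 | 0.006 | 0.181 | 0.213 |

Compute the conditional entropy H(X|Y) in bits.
1.0989 bits

H(X|Y) = H(X,Y) - H(Y)

H(X,Y) = -Σ_{x,y} P(x,y) log₂ P(x,y). Per-cell terms -P(x,y)·log₂P(x,y):
  X=0: 0.32649, 0.35883, 0.21896, 0.11704
  X=1: 0.19828, 0.43459, 0.18894, 0.04428
  X=2: 0.23014, 0.04428, 0.44633, 0.47522
Sum of the 12 terms: H(X,Y) = 3.0834 bits

Marginal of Y (column sums):
  P(Y=0) = 0.097 + 0.044 + 0.055 = 0.196
  P(Y=1) = 0.115 + 0.170 + 0.006 = 0.291
  P(Y=2) = 0.051 + 0.041 + 0.181 = 0.273
  P(Y=3) = 0.021 + 0.006 + 0.213 = 0.240
H(Y) = -[0.196·log₂(0.196) + 0.291·log₂(0.291) + 0.273·log₂(0.273) + 0.240·log₂(0.240)]
  = 0.46081 + 0.51824 + 0.51134 + 0.49413 = 1.9845 bits

H(X|Y) = H(X,Y) - H(Y) = 3.0834 - 1.9845 = 1.0989 bits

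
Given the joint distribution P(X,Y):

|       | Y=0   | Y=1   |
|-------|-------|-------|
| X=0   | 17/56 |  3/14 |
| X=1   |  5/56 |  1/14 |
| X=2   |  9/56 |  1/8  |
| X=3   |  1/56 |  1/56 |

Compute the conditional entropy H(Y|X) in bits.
0.9842 bits

H(Y|X) = H(X,Y) - H(X)

H(X,Y) = -Σ_{x,y} P(x,y) log₂ P(x,y). Per-cell terms -P(x,y)·log₂P(x,y):
  X=0: 0.5221, 0.4762
  X=1: 0.3112, 0.2720
  X=2: 0.4239, 0.3750
  X=3: 0.1037, 0.1037
Sum of the 8 terms: H(X,Y) = 2.5878 bits

Marginal of X (row sums):
  P(X=0) = 17/56 + 3/14 = 29/56
  P(X=1) = 5/56 + 1/14 = 9/56
  P(X=2) = 9/56 + 1/8 = 2/7
  P(X=3) = 1/56 + 1/56 = 1/28
H(X) = -[(29/56)·log₂(29/56) + (9/56)·log₂(9/56) + (2/7)·log₂(2/7) + (1/28)·log₂(1/28)]
  = 0.4916 + 0.4239 + 0.5164 + 0.1717 = 1.6036 bits

H(Y|X) = H(X,Y) - H(X) = 2.5878 - 1.6036 = 0.9842 bits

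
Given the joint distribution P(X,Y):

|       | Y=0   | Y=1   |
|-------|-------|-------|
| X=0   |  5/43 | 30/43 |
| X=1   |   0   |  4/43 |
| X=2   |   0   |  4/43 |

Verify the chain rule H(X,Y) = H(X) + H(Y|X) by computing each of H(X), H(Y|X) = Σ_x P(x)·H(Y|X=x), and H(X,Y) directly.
H(X) = 0.8792 bits, H(Y|X) = 0.4816 bits, H(X,Y) = 1.3608 bits

Marginal of X (row sums):
  P(X=0) = 5/43 + 30/43 = 35/43
  P(X=1) = 0 + 4/43 = 4/43
  P(X=2) = 0 + 4/43 = 4/43
H(X) = -[(35/43)·log₂(35/43) + (4/43)·log₂(4/43) + (4/43)·log₂(4/43)]
  = 0.24173 + 0.31872 + 0.31872 = 0.8792 bits

H(Y|X) = Σ_x P(x)·H(Y|X=x):
  X=0: P(X=0) = 35/43, P(Y|X=0) = (1/7, 6/7) → H(Y|X=0) = 0.59167
  X=1: P(X=1) = 4/43, P(Y|X=1) = (0, 1) → H(Y|X=1) = 0.00000
  X=2: P(X=2) = 4/43, P(Y|X=2) = (0, 1) → H(Y|X=2) = 0.00000
H(Y|X) = (35/43)·0.59167 + (4/43)·0.00000 + (4/43)·0.00000 = 0.4816 bits

H(X,Y) = -Σ_{x,y} P(x,y) log₂ P(x,y). Per-cell terms -P(x,y)·log₂P(x,y):
  X=0: 0.36097, 0.36235
  X=1: 0.00000, 0.31872
  X=2: 0.00000, 0.31872
  (cells with P = 0 contribute 0)
Sum of the 6 terms: H(X,Y) = 1.3608 bits

Chain rule check:
  H(X) + H(Y|X) = 0.8792 + 0.4816 = 1.3608 bits
  H(X,Y) = 1.3608 bits
✓ Chain rule verified.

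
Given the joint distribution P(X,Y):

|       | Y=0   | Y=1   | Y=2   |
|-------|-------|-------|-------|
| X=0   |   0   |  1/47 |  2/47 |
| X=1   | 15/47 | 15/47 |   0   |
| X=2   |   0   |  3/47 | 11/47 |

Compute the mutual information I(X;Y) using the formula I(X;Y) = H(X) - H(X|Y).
0.6467 bits

I(X;Y) = H(X) - H(X|Y)

Marginal of X (row sums):
  P(X=0) = 0 + 1/47 + 2/47 = 3/47
  P(X=1) = 15/47 + 15/47 + 0 = 30/47
  P(X=2) = 0 + 3/47 + 11/47 = 14/47
H(X) = -[(3/47)·log₂(3/47) + (30/47)·log₂(30/47) + (14/47)·log₂(14/47)]
  = 0.253380 + 0.413424 + 0.520453 = 1.187257 bits

Marginal of Y (column sums):
  P(Y=0) = 0 + 15/47 + 0 = 15/47
  P(Y=1) = 1/47 + 15/47 + 3/47 = 19/47
  P(Y=2) = 2/47 + 0 + 11/47 = 13/47
H(X|Y) = Σ_y P(y)·H(X|Y=y):
  Y=0: P(Y=0) = 15/47, P(X|Y=0) = (0, 1, 0) → H(X|Y=0) = 0.000000
  Y=1: P(Y=1) = 19/47, P(X|Y=1) = (1/19, 15/19, 3/19) → H(X|Y=1) = 0.913283
  Y=2: P(Y=2) = 13/47, P(X|Y=2) = (2/13, 0, 11/13) → H(X|Y=2) = 0.619382
H(X|Y) = (15/47)·0.000000 + (19/47)·0.913283 + (13/47)·0.619382 = 0.540518 bits

I(X;Y) = H(X) - H(X|Y) = 1.187257 - 0.540518 = 0.6467 bits

Cross-check via I(X;Y) = H(X) + H(Y) - H(X,Y): computing H(Y) from the column sums and H(X,Y) from the 9 cells in the same way gives H(Y) = 1.566936 bits and H(X,Y) = 2.107454 bits, so
I(X;Y) = 1.187257 + 1.566936 - 2.107454 = 0.6467 bits ✓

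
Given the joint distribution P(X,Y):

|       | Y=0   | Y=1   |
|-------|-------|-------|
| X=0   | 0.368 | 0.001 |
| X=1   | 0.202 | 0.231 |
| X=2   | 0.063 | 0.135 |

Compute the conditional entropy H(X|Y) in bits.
1.1881 bits

H(X|Y) = H(X,Y) - H(Y)

H(X,Y) = -Σ_{x,y} P(x,y) log₂ P(x,y). Per-cell terms -P(x,y)·log₂P(x,y):
  X=0: 0.530738, 0.009966
  X=1: 0.466130, 0.488342
  X=2: 0.251276, 0.390011
Sum of the 6 terms: H(X,Y) = 2.13646 bits

Marginal of Y (column sums):
  P(Y=0) = 0.368 + 0.202 + 0.063 = 0.633
  P(Y=1) = 0.001 + 0.231 + 0.135 = 0.367
H(Y) = -[0.633·log₂(0.633) + 0.367·log₂(0.367)]
  = 0.417604 + 0.530736 = 0.94834 bits

H(X|Y) = H(X,Y) - H(Y) = 2.13646 - 0.94834 = 1.1881 bits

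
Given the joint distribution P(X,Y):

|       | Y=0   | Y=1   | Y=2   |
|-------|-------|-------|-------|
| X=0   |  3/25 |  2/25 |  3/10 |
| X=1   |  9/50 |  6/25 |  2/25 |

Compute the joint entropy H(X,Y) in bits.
2.4106 bits

H(X,Y) = -Σ_{x,y} P(x,y) log₂ P(x,y). Per-cell terms -P(x,y)·log₂P(x,y):
  X=0: 0.3671, 0.2915, 0.5211
  X=1: 0.4453, 0.4941, 0.2915
Sum of the 6 terms: H(X,Y) = 2.4106 bits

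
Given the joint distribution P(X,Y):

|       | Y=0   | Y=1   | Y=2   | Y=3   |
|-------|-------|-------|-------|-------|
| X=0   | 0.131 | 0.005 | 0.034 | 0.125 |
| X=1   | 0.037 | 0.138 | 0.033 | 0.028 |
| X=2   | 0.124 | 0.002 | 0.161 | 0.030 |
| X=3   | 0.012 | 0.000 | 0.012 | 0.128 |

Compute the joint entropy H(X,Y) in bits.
3.3405 bits

H(X,Y) = -Σ_{x,y} P(x,y) log₂ P(x,y). Per-cell terms -P(x,y)·log₂P(x,y):
  X=0: 0.38414, 0.03822, 0.16586, 0.37500
  X=1: 0.17598, 0.39430, 0.16241, 0.14444
  X=2: 0.37344, 0.01793, 0.42421, 0.15177
  X=3: 0.07657, 0.00000, 0.07657, 0.37962
  (cells with P = 0 contribute 0)
Sum of the 16 terms: H(X,Y) = 3.3405 bits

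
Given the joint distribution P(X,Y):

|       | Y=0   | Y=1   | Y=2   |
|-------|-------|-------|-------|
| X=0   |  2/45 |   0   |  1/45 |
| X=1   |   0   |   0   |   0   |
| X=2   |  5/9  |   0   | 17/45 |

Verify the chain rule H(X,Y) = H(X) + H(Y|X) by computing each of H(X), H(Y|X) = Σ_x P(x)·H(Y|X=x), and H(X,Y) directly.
H(X) = 0.3534 bits, H(Y|X) = 0.9700 bits, H(X,Y) = 1.3233 bits

Marginal of X (row sums):
  P(X=0) = 2/45 + 0 + 1/45 = 1/15
  P(X=1) = 0 + 0 + 0 = 0
  P(X=2) = 5/9 + 0 + 17/45 = 14/15
H(X) = -[(1/15)·log₂(1/15) + (14/15)·log₂(14/15)]   (outcomes with P = 0 contribute 0)
  = 0.26046 + 0.09290 = 0.3534 bits

H(Y|X) = Σ_x P(x)·H(Y|X=x):
  X=0: P(X=0) = 1/15, P(Y|X=0) = (2/3, 0, 1/3) → H(Y|X=0) = 0.91830
  X=1: P(X=1) = 0 → contributes 0
  X=2: P(X=2) = 14/15, P(Y|X=2) = (25/42, 0, 17/42) → H(Y|X=2) = 0.97367
H(Y|X) = (1/15)·0.91830 + (14/15)·0.97367 = 0.9700 bits

H(X,Y) = -Σ_{x,y} P(x,y) log₂ P(x,y). Per-cell terms -P(x,y)·log₂P(x,y):
  X=0: 0.19964, 0.00000, 0.12204
  X=1: 0.00000, 0.00000, 0.00000
  X=2: 0.47111, 0.00000, 0.53055
  (cells with P = 0 contribute 0)
Sum of the 9 terms: H(X,Y) = 1.3233 bits

Chain rule check:
  H(X) + H(Y|X) = 0.3534 + 0.9700 = 1.3234 bits
  H(X,Y) = 1.3233 bits
✓ Chain rule verified (Δ = 0.0001 is 4-dp rounding noise: each of the three values was rounded independently).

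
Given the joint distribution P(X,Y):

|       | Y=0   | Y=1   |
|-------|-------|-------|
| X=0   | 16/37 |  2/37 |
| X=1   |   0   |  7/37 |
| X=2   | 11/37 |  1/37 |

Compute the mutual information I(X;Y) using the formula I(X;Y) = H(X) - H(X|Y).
0.4628 bits

I(X;Y) = H(X) - H(X|Y)

Marginal of X (row sums):
  P(X=0) = 16/37 + 2/37 = 18/37
  P(X=1) = 0 + 7/37 = 7/37
  P(X=2) = 11/37 + 1/37 = 12/37
H(X) = -[(18/37)·log₂(18/37) + (7/37)·log₂(7/37) + (12/37)·log₂(12/37)]
  = 0.50572 + 0.45445 + 0.52686 = 1.4870 bits

Marginal of Y (column sums):
  P(Y=0) = 16/37 + 0 + 11/37 = 27/37
  P(Y=1) = 2/37 + 7/37 + 1/37 = 10/37
H(X|Y) = Σ_y P(y)·H(X|Y=y):
  Y=0: P(Y=0) = 27/37, P(X|Y=0) = (16/27, 0, 11/27) → H(X|Y=0) = 0.97512
  Y=1: P(Y=1) = 10/37, P(X|Y=1) = (1/5, 7/10, 1/10) → H(X|Y=1) = 1.15678
H(X|Y) = (27/37)·0.97512 + (10/37)·1.15678 = 1.0242 bits

I(X;Y) = H(X) - H(X|Y) = 1.4870 - 1.0242 = 0.4628 bits

Cross-check via I(X;Y) = H(X) + H(Y) - H(X,Y): computing H(Y) from the column sums and H(X,Y) from the 6 cells in the same way gives H(Y) = 0.8419 bits and H(X,Y) = 1.8661 bits, so
I(X;Y) = 1.4870 + 0.8419 - 1.8661 = 0.4628 bits ✓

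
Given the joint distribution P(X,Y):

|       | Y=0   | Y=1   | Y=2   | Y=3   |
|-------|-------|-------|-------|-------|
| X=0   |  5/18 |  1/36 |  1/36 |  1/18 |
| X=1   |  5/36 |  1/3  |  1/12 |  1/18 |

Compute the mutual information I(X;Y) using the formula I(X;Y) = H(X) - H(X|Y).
0.2389 bits

I(X;Y) = H(X) - H(X|Y)

Marginal of X (row sums):
  P(X=0) = 5/18 + 1/36 + 1/36 + 1/18 = 7/18
  P(X=1) = 5/36 + 1/3 + 1/12 + 1/18 = 11/18
H(X) = -[(7/18)·log₂(7/18) + (11/18)·log₂(11/18)]
  = 0.52989 + 0.43419 = 0.9641 bits

Marginal of Y (column sums):
  P(Y=0) = 5/18 + 5/36 = 5/12
  P(Y=1) = 1/36 + 1/3 = 13/36
  P(Y=2) = 1/36 + 1/12 = 1/9
  P(Y=3) = 1/18 + 1/18 = 1/9
H(X|Y) = Σ_y P(y)·H(X|Y=y):
  Y=0: P(Y=0) = 5/12, P(X|Y=0) = (2/3, 1/3) → H(X|Y=0) = 0.91830
  Y=1: P(Y=1) = 13/36, P(X|Y=1) = (1/13, 12/13) → H(X|Y=1) = 0.39124
  Y=2: P(Y=2) = 1/9, P(X|Y=2) = (1/4, 3/4) → H(X|Y=2) = 0.81128
  Y=3: P(Y=3) = 1/9, P(X|Y=3) = (1/2, 1/2) → H(X|Y=3) = 1.00000
H(X|Y) = (5/12)·0.91830 + (13/36)·0.39124 + (1/9)·0.81128 + (1/9)·1.00000 = 0.7252 bits

I(X;Y) = H(X) - H(X|Y) = 0.9641 - 0.7252 = 0.2389 bits

Cross-check via I(X;Y) = H(X) + H(Y) - H(X,Y): computing H(Y) from the column sums and H(X,Y) from the 8 cells in the same way gives H(Y) = 1.7613 bits and H(X,Y) = 2.4865 bits, so
I(X;Y) = 0.9641 + 1.7613 - 2.4865 = 0.2389 bits ✓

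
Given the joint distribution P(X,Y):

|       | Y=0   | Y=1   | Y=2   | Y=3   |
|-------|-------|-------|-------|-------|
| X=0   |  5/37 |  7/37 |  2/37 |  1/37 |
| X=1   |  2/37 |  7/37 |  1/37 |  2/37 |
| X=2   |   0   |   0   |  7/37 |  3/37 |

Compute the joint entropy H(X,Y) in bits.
3.0116 bits

H(X,Y) = -Σ_{x,y} P(x,y) log₂ P(x,y). Per-cell terms -P(x,y)·log₂P(x,y):
  X=0: 0.390206, 0.454451, 0.227538, 0.140796
  X=1: 0.227538, 0.454451, 0.140796, 0.227538
  X=2: 0.000000, 0.000000, 0.454451, 0.293878
  (cells with P = 0 contribute 0)
Sum of the 12 terms: H(X,Y) = 3.0116 bits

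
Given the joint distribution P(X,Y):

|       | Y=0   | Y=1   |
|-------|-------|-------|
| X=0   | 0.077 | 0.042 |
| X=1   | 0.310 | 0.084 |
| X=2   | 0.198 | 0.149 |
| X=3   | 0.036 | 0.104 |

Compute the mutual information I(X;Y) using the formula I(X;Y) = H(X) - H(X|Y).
0.0942 bits

I(X;Y) = H(X) - H(X|Y)

Marginal of X (row sums):
  P(X=0) = 0.077 + 0.042 = 0.119
  P(X=1) = 0.310 + 0.084 = 0.394
  P(X=2) = 0.198 + 0.149 = 0.347
  P(X=3) = 0.036 + 0.104 = 0.140
H(X) = -[0.119·log₂(0.119) + 0.394·log₂(0.394) + 0.347·log₂(0.347) + 0.140·log₂(0.140)]
  = 0.365445 + 0.529431 + 0.529866 + 0.397110 = 1.82185 bits

Marginal of Y (column sums):
  P(Y=0) = 0.077 + 0.310 + 0.198 + 0.036 = 0.621
  P(Y=1) = 0.042 + 0.084 + 0.149 + 0.104 = 0.379
H(X|Y) = Σ_y P(y)·H(X|Y=y):
  Y=0: P(Y=0) = 0.621, P(X|Y=0) = (77/621, 310/621, 22/69, 4/69) → H(X|Y=0) = 1.637755
  Y=1: P(Y=1) = 0.379, P(X|Y=1) = (42/379, 84/379, 149/379, 104/379) → H(X|Y=1) = 1.874936
H(X|Y) = 0.621·1.637755 + 0.379·1.874936 = 1.72765 bits

I(X;Y) = H(X) - H(X|Y) = 1.82185 - 1.72765 = 0.0942 bits

Cross-check via I(X;Y) = H(X) + H(Y) - H(X,Y): computing H(Y) from the column sums and H(X,Y) from the 8 cells in the same way gives H(Y) = 0.95733 bits and H(X,Y) = 2.68498 bits, so
I(X;Y) = 1.82185 + 0.95733 - 2.68498 = 0.0942 bits ✓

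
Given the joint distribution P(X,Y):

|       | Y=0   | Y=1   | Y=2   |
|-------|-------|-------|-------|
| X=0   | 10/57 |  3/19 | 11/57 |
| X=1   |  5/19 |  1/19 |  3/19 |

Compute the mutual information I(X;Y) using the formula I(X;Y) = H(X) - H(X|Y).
0.0530 bits

I(X;Y) = H(X) - H(X|Y)

Marginal of X (row sums):
  P(X=0) = 10/57 + 3/19 + 11/57 = 10/19
  P(X=1) = 5/19 + 1/19 + 3/19 = 9/19
H(X) = -[(10/19)·log₂(10/19) + (9/19)·log₂(9/19)]
  = 0.4874 + 0.5106 = 0.9980 bits

Marginal of Y (column sums):
  P(Y=0) = 10/57 + 5/19 = 25/57
  P(Y=1) = 3/19 + 1/19 = 4/19
  P(Y=2) = 11/57 + 3/19 = 20/57
H(X|Y) = Σ_y P(y)·H(X|Y=y):
  Y=0: P(Y=0) = 25/57, P(X|Y=0) = (2/5, 3/5) → H(X|Y=0) = 0.9710
  Y=1: P(Y=1) = 4/19, P(X|Y=1) = (3/4, 1/4) → H(X|Y=1) = 0.8113
  Y=2: P(Y=2) = 20/57, P(X|Y=2) = (11/20, 9/20) → H(X|Y=2) = 0.9928
H(X|Y) = (25/57)·0.9710 + (4/19)·0.8113 + (20/57)·0.9928 = 0.9450 bits

I(X;Y) = H(X) - H(X|Y) = 0.9980 - 0.9450 = 0.0530 bits

Cross-check via I(X;Y) = H(X) + H(Y) - H(X,Y): computing H(Y) from the column sums and H(X,Y) from the 6 cells in the same way gives H(Y) = 1.5249 bits and H(X,Y) = 2.4699 bits, so
I(X;Y) = 0.9980 + 1.5249 - 2.4699 = 0.0530 bits ✓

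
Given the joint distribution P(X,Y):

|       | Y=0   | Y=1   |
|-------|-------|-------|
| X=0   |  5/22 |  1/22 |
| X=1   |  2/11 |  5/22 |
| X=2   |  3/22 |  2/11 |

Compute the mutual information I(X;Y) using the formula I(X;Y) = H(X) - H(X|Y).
0.0978 bits

I(X;Y) = H(X) - H(X|Y)

Marginal of X (row sums):
  P(X=0) = 5/22 + 1/22 = 3/11
  P(X=1) = 2/11 + 5/22 = 9/22
  P(X=2) = 3/22 + 2/11 = 7/22
H(X) = -[(3/11)·log₂(3/11) + (9/22)·log₂(9/22) + (7/22)·log₂(7/22)]
  = 0.5112 + 0.5275 + 0.5257 = 1.5644 bits

Marginal of Y (column sums):
  P(Y=0) = 5/22 + 2/11 + 3/22 = 6/11
  P(Y=1) = 1/22 + 5/22 + 2/11 = 5/11
H(X|Y) = Σ_y P(y)·H(X|Y=y):
  Y=0: P(Y=0) = 6/11, P(X|Y=0) = (5/12, 1/3, 1/4) → H(X|Y=0) = 1.5546
  Y=1: P(Y=1) = 5/11, P(X|Y=1) = (1/10, 1/2, 2/5) → H(X|Y=1) = 1.3610
H(X|Y) = (6/11)·1.5546 + (5/11)·1.3610 = 1.4666 bits

I(X;Y) = H(X) - H(X|Y) = 1.5644 - 1.4666 = 0.0978 bits

Cross-check via I(X;Y) = H(X) + H(Y) - H(X,Y): computing H(Y) from the column sums and H(X,Y) from the 6 cells in the same way gives H(Y) = 0.9940 bits and H(X,Y) = 2.4606 bits, so
I(X;Y) = 1.5644 + 0.9940 - 2.4606 = 0.0978 bits ✓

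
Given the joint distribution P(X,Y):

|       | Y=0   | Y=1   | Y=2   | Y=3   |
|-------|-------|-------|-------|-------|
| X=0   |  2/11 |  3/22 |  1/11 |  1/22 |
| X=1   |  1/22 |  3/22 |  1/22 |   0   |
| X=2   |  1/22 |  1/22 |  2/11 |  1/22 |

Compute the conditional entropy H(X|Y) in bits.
1.3320 bits

H(X|Y) = H(X,Y) - H(Y)

H(X,Y) = -Σ_{x,y} P(x,y) log₂ P(x,y). Per-cell terms -P(x,y)·log₂P(x,y):
  X=0: 0.44717, 0.39197, 0.31449, 0.20270
  X=1: 0.20270, 0.39197, 0.20270, 0.00000
  X=2: 0.20270, 0.20270, 0.44717, 0.20270
  (cells with P = 0 contribute 0)
Sum of the 12 terms: H(X,Y) = 3.2090 bits

Marginal of Y (column sums):
  P(Y=0) = 2/11 + 1/22 + 1/22 = 3/11
  P(Y=1) = 3/22 + 3/22 + 1/22 = 7/22
  P(Y=2) = 1/11 + 1/22 + 2/11 = 7/22
  P(Y=3) = 1/22 + 0 + 1/22 = 1/11
H(Y) = -[(3/11)·log₂(3/11) + (7/22)·log₂(7/22) + (7/22)·log₂(7/22) + (1/11)·log₂(1/11)]
  = 0.51122 + 0.52566 + 0.52566 + 0.31449 = 1.8770 bits

H(X|Y) = H(X,Y) - H(Y) = 3.2090 - 1.8770 = 1.3320 bits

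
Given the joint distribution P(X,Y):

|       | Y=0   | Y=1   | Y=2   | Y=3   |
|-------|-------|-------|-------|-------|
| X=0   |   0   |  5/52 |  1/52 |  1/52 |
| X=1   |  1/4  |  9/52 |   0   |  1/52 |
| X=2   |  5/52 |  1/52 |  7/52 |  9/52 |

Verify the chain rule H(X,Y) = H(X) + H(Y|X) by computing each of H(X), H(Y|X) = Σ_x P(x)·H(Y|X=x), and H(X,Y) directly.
H(X) = 1.4350 bits, H(Y|X) = 1.4186 bits, H(X,Y) = 2.8536 bits

Marginal of X (row sums):
  P(X=0) = 0 + 5/52 + 1/52 + 1/52 = 7/52
  P(X=1) = 1/4 + 9/52 + 0 + 1/52 = 23/52
  P(X=2) = 5/52 + 1/52 + 7/52 + 9/52 = 11/26
H(X) = -[(7/52)·log₂(7/52) + (23/52)·log₂(23/52) + (11/26)·log₂(11/26)]
  = 0.38945 + 0.52054 + 0.52504 = 1.4350 bits

H(Y|X) = Σ_x P(x)·H(Y|X=x):
  X=0: P(X=0) = 7/52, P(Y|X=0) = (0, 5/7, 1/7, 1/7) → H(Y|X=0) = 1.14883
  X=1: P(X=1) = 23/52, P(Y|X=1) = (13/23, 9/23, 0, 1/23) → H(Y|X=1) = 1.19160
  X=2: P(X=2) = 11/26, P(Y|X=2) = (5/22, 1/22, 7/22, 9/22) → H(Y|X=2) = 1.74168
H(Y|X) = (7/52)·1.14883 + (23/52)·1.19160 + (11/26)·1.74168 = 1.4186 bits

H(X,Y) = -Σ_{x,y} P(x,y) log₂ P(x,y). Per-cell terms -P(x,y)·log₂P(x,y):
  X=0: 0.00000, 0.32486, 0.10962, 0.10962
  X=1: 0.50000, 0.43797, 0.00000, 0.10962
  X=2: 0.32486, 0.10962, 0.38945, 0.43797
  (cells with P = 0 contribute 0)
Sum of the 12 terms: H(X,Y) = 2.8536 bits

Chain rule check:
  H(X) + H(Y|X) = 1.4350 + 1.4186 = 2.8536 bits
  H(X,Y) = 2.8536 bits
✓ Chain rule verified.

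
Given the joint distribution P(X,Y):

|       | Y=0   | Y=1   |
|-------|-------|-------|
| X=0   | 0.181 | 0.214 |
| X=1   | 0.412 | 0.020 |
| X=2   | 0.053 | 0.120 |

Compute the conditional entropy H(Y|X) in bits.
0.6636 bits

H(Y|X) = H(X,Y) - H(X)

H(X,Y) = -Σ_{x,y} P(x,y) log₂ P(x,y). Per-cell terms -P(x,y)·log₂P(x,y):
  X=0: 0.44633, 0.47600
  X=1: 0.52706, 0.11288
  X=2: 0.22461, 0.36707
Sum of the 6 terms: H(X,Y) = 2.15395 bits

Marginal of X (row sums):
  P(X=0) = 0.181 + 0.214 = 0.395
  P(X=1) = 0.412 + 0.020 = 0.432
  P(X=2) = 0.053 + 0.120 = 0.173
H(X) = -[0.395·log₂(0.395) + 0.432·log₂(0.432) + 0.173·log₂(0.173)]
  = 0.52933 + 0.52311 + 0.43789 = 1.49033 bits

H(Y|X) = H(X,Y) - H(X) = 2.15395 - 1.49033 = 0.6636 bits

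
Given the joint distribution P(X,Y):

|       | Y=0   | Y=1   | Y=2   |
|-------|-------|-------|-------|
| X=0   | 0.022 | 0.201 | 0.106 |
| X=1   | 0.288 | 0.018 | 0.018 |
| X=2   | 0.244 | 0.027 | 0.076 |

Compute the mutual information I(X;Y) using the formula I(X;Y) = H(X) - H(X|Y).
0.4432 bits

I(X;Y) = H(X) - H(X|Y)

Marginal of X (row sums):
  P(X=0) = 0.022 + 0.201 + 0.106 = 0.329
  P(X=1) = 0.288 + 0.018 + 0.018 = 0.324
  P(X=2) = 0.244 + 0.027 + 0.076 = 0.347
H(X) = -[0.329·log₂(0.329) + 0.324·log₂(0.324) + 0.347·log₂(0.347)]
  = 0.52766 + 0.52680 + 0.52987 = 1.58433 bits

Marginal of Y (column sums):
  P(Y=0) = 0.022 + 0.288 + 0.244 = 0.554
  P(Y=1) = 0.201 + 0.018 + 0.027 = 0.246
  P(Y=2) = 0.106 + 0.018 + 0.076 = 0.200
H(X|Y) = Σ_y P(y)·H(X|Y=y):
  Y=0: P(Y=0) = 0.554, P(X|Y=0) = (11/277, 144/277, 122/277) → H(X|Y=0) = 1.19651
  Y=1: P(Y=1) = 0.246, P(X|Y=1) = (67/82, 3/41, 9/82) → H(X|Y=1) = 0.86405
  Y=2: P(Y=2) = 0.200, P(X|Y=2) = (53/100, 9/100, 19/50) → H(X|Y=2) = 1.32855
H(X|Y) = 0.554·1.19651 + 0.246·0.86405 + 0.200·1.32855 = 1.14113 bits

I(X;Y) = H(X) - H(X|Y) = 1.58433 - 1.14113 = 0.4432 bits

Cross-check via I(X;Y) = H(X) + H(Y) - H(X,Y): computing H(Y) from the column sums and H(X,Y) from the 9 cells in the same way gives H(Y) = 1.43414 bits and H(X,Y) = 2.57528 bits, so
I(X;Y) = 1.58433 + 1.43414 - 2.57528 = 0.4432 bits ✓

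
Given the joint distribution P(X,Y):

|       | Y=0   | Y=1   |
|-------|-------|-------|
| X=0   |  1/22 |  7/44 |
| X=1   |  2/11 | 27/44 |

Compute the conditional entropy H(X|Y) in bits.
0.7309 bits

H(X|Y) = H(X,Y) - H(Y)

H(X,Y) = -Σ_{x,y} P(x,y) log₂ P(x,y). Per-cell terms -P(x,y)·log₂P(x,y):
  X=0: 0.2027, 0.4219
  X=1: 0.4472, 0.4323
Sum of the 4 terms: H(X,Y) = 1.5041 bits

Marginal of Y (column sums):
  P(Y=0) = 1/22 + 2/11 = 5/22
  P(Y=1) = 7/44 + 27/44 = 17/22
H(Y) = -[(5/22)·log₂(5/22) + (17/22)·log₂(17/22)]
  = 0.4858 + 0.2874 = 0.7732 bits

H(X|Y) = H(X,Y) - H(Y) = 1.5041 - 0.7732 = 0.7309 bits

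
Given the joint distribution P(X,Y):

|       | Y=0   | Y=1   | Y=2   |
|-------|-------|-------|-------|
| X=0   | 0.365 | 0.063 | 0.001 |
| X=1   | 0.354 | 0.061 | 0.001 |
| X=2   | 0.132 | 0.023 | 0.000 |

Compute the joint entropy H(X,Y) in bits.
2.0892 bits

H(X,Y) = -Σ_{x,y} P(x,y) log₂ P(x,y). Per-cell terms -P(x,y)·log₂P(x,y):
  X=0: 0.53072, 0.25128, 0.00997
  X=1: 0.53036, 0.24614, 0.00997
  X=2: 0.38562, 0.12517, 0.00000
  (cells with P = 0 contribute 0)
Sum of the 9 terms: H(X,Y) = 2.0892 bits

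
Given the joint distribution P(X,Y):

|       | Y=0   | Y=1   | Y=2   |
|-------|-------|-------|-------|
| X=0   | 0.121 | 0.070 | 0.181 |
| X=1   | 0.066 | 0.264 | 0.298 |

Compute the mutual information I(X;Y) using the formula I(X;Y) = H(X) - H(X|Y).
0.0715 bits

I(X;Y) = H(X) - H(X|Y)

Marginal of X (row sums):
  P(X=0) = 0.121 + 0.070 + 0.181 = 0.372
  P(X=1) = 0.066 + 0.264 + 0.298 = 0.628
H(X) = -[0.372·log₂(0.372) + 0.628·log₂(0.628)]
  = 0.5307 + 0.4215 = 0.9522 bits

Marginal of Y (column sums):
  P(Y=0) = 0.121 + 0.066 = 0.187
  P(Y=1) = 0.070 + 0.264 = 0.334
  P(Y=2) = 0.181 + 0.298 = 0.479
H(X|Y) = Σ_y P(y)·H(X|Y=y):
  Y=0: P(Y=0) = 0.187, P(X|Y=0) = (11/17, 6/17) → H(X|Y=0) = 0.9367
  Y=1: P(Y=1) = 0.334, P(X|Y=1) = (35/167, 132/167) → H(X|Y=1) = 0.7407
  Y=2: P(Y=2) = 0.479, P(X|Y=2) = (181/479, 298/479) → H(X|Y=2) = 0.9565
H(X|Y) = 0.187·0.9367 + 0.334·0.7407 + 0.479·0.9565 = 0.8807 bits

I(X;Y) = H(X) - H(X|Y) = 0.9522 - 0.8807 = 0.0715 bits

Cross-check via I(X;Y) = H(X) + H(Y) - H(X,Y): computing H(Y) from the column sums and H(X,Y) from the 6 cells in the same way gives H(Y) = 1.4894 bits and H(X,Y) = 2.3701 bits, so
I(X;Y) = 0.9522 + 1.4894 - 2.3701 = 0.0715 bits ✓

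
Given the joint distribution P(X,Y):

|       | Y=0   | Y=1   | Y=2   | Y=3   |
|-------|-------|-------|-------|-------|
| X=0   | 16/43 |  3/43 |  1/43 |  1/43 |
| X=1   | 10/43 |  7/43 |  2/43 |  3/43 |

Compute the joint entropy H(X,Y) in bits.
2.4407 bits

H(X,Y) = -Σ_{x,y} P(x,y) log₂ P(x,y). Per-cell terms -P(x,y)·log₂P(x,y):
  X=0: 0.5307, 0.2680, 0.1262, 0.1262
  X=1: 0.4894, 0.4263, 0.2059, 0.2680
Sum of the 8 terms: H(X,Y) = 2.4407 bits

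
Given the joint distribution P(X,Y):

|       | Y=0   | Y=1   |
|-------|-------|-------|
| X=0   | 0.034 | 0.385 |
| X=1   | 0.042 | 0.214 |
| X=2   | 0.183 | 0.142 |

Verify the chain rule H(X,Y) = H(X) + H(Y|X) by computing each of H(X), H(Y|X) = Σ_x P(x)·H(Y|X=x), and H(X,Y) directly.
H(X) = 1.5561 bits, H(Y|X) = 0.6563 bits, H(X,Y) = 2.2124 bits

Marginal of X (row sums):
  P(X=0) = 0.034 + 0.385 = 0.419
  P(X=1) = 0.042 + 0.214 = 0.256
  P(X=2) = 0.183 + 0.142 = 0.325
H(X) = -[0.419·log₂(0.419) + 0.256·log₂(0.256) + 0.325·log₂(0.325)]
  = 0.52584 + 0.50324 + 0.52698 = 1.5561 bits

H(Y|X) = Σ_x P(x)·H(Y|X=x):
  X=0: P(X=0) = 0.419, P(Y|X=0) = (34/419, 385/419) → H(Y|X=0) = 0.40620
  X=1: P(X=1) = 0.256, P(Y|X=1) = (21/128, 107/128) → H(Y|X=1) = 0.64394
  X=2: P(X=2) = 0.325, P(Y|X=2) = (183/325, 142/325) → H(Y|X=2) = 0.98849
H(Y|X) = 0.419·0.40620 + 0.256·0.64394 + 0.325·0.98849 = 0.6563 bits

H(X,Y) = -Σ_{x,y} P(x,y) log₂ P(x,y). Per-cell terms -P(x,y)·log₂P(x,y):
  X=0: 0.16586, 0.53017
  X=1: 0.19209, 0.47600
  X=2: 0.44837, 0.39988
Sum of the 6 terms: H(X,Y) = 2.2124 bits

Chain rule check:
  H(X) + H(Y|X) = 1.5561 + 0.6563 = 2.2124 bits
  H(X,Y) = 2.2124 bits
✓ Chain rule verified.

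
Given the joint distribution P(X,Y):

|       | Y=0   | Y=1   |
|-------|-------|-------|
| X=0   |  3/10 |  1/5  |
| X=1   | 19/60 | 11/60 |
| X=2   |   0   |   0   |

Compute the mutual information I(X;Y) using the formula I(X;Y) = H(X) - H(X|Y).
0.0008 bits

I(X;Y) = H(X) - H(X|Y)

Marginal of X (row sums):
  P(X=0) = 3/10 + 1/5 = 1/2
  P(X=1) = 19/60 + 11/60 = 1/2
  P(X=2) = 0 + 0 = 0
H(X) = -[(1/2)·log₂(1/2) + (1/2)·log₂(1/2)]   (outcomes with P = 0 contribute 0)
  = 0.500000 + 0.500000 = 1.000000 bits

Marginal of Y (column sums):
  P(Y=0) = 3/10 + 19/60 + 0 = 37/60
  P(Y=1) = 1/5 + 11/60 + 0 = 23/60
H(X|Y) = Σ_y P(y)·H(X|Y=y):
  Y=0: P(Y=0) = 37/60, P(X|Y=0) = (18/37, 19/37, 0) → H(X|Y=0) = 0.999473
  Y=1: P(Y=1) = 23/60, P(X|Y=1) = (12/23, 11/23, 0) → H(X|Y=1) = 0.998636
H(X|Y) = (37/60)·0.999473 + (23/60)·0.998636 = 0.999152 bits

I(X;Y) = H(X) - H(X|Y) = 1.000000 - 0.999152 = 0.0008 bits

Cross-check via I(X;Y) = H(X) + H(Y) - H(X,Y): computing H(Y) from the column sums and H(X,Y) from the 6 cells in the same way gives H(Y) = 0.960362 bits and H(X,Y) = 1.959514 bits, so
I(X;Y) = 1.000000 + 0.960362 - 1.959514 = 0.0008 bits ✓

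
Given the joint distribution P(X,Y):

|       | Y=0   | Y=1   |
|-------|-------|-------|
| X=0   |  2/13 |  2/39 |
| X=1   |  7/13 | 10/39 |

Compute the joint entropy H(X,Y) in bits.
1.6196 bits

H(X,Y) = -Σ_{x,y} P(x,y) log₂ P(x,y). Per-cell terms -P(x,y)·log₂P(x,y):
  X=0: 0.415452, 0.219764
  X=1: 0.480892, 0.503455
Sum of the 4 terms: H(X,Y) = 1.6196 bits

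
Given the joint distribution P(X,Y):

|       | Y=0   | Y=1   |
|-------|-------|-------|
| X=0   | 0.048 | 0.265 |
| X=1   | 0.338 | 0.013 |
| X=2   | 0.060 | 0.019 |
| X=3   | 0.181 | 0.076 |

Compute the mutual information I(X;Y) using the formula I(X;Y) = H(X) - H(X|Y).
0.3912 bits

I(X;Y) = H(X) - H(X|Y)

Marginal of X (row sums):
  P(X=0) = 0.048 + 0.265 = 0.313
  P(X=1) = 0.338 + 0.013 = 0.351
  P(X=2) = 0.060 + 0.019 = 0.079
  P(X=3) = 0.181 + 0.076 = 0.257
H(X) = -[0.313·log₂(0.313) + 0.351·log₂(0.351) + 0.079·log₂(0.079) + 0.257·log₂(0.257)]
  = 0.52451 + 0.53017 + 0.28930 + 0.50376 = 1.84774 bits

Marginal of Y (column sums):
  P(Y=0) = 0.048 + 0.338 + 0.060 + 0.181 = 0.627
  P(Y=1) = 0.265 + 0.013 + 0.019 + 0.076 = 0.373
H(X|Y) = Σ_y P(y)·H(X|Y=y):
  Y=0: P(Y=0) = 0.627, P(X|Y=0) = (16/209, 338/627, 20/209, 181/627) → H(X|Y=0) = 1.60578
  Y=1: P(Y=1) = 0.373, P(X|Y=1) = (265/373, 13/373, 19/373, 76/373) → H(X|Y=1) = 1.20558
H(X|Y) = 0.627·1.60578 + 0.373·1.20558 = 1.45651 bits

I(X;Y) = H(X) - H(X|Y) = 1.84774 - 1.45651 = 0.3912 bits

Cross-check via I(X;Y) = H(X) + H(Y) - H(X,Y): computing H(Y) from the column sums and H(X,Y) from the 8 cells in the same way gives H(Y) = 0.95295 bits and H(X,Y) = 2.40945 bits, so
I(X;Y) = 1.84774 + 0.95295 - 2.40945 = 0.3912 bits ✓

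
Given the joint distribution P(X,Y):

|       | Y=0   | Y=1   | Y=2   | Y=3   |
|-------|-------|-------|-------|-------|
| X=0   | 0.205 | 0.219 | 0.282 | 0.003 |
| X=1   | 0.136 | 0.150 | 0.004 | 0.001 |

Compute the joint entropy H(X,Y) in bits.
2.3325 bits

H(X,Y) = -Σ_{x,y} P(x,y) log₂ P(x,y). Per-cell terms -P(x,y)·log₂P(x,y):
  X=0: 0.4687, 0.4798, 0.5150, 0.0251
  X=1: 0.3915, 0.4105, 0.0319, 0.0100
Sum of the 8 terms: H(X,Y) = 2.3325 bits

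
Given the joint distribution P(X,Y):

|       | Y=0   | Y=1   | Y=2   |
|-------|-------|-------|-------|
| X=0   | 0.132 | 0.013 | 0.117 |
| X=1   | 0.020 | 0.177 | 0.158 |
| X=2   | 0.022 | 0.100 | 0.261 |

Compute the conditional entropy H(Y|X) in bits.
1.1970 bits

H(Y|X) = H(X,Y) - H(X)

H(X,Y) = -Σ_{x,y} P(x,y) log₂ P(x,y). Per-cell terms -P(x,y)·log₂P(x,y):
  X=0: 0.3856, 0.0814, 0.3622
  X=1: 0.1129, 0.4422, 0.4206
  X=2: 0.1211, 0.3322, 0.5058
Sum of the 9 terms: H(X,Y) = 2.7640 bits

Marginal of X (row sums):
  P(X=0) = 0.132 + 0.013 + 0.117 = 0.262
  P(X=1) = 0.020 + 0.177 + 0.158 = 0.355
  P(X=2) = 0.022 + 0.100 + 0.261 = 0.383
H(X) = -[0.262·log₂(0.262) + 0.355·log₂(0.355) + 0.383·log₂(0.383)]
  = 0.5063 + 0.5304 + 0.5303 = 1.5670 bits

H(Y|X) = H(X,Y) - H(X) = 2.7640 - 1.5670 = 1.1970 bits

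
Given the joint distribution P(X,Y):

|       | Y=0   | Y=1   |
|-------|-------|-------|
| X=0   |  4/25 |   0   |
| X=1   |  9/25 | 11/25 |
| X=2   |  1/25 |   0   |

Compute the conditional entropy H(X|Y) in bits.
0.6709 bits

H(X|Y) = H(X,Y) - H(Y)

H(X,Y) = -Σ_{x,y} P(x,y) log₂ P(x,y). Per-cell terms -P(x,y)·log₂P(x,y):
  X=0: 0.42302, 0.00000
  X=1: 0.53062, 0.52115
  X=2: 0.18575, 0.00000
  (cells with P = 0 contribute 0)
Sum of the 6 terms: H(X,Y) = 1.6605 bits

Marginal of Y (column sums):
  P(Y=0) = 4/25 + 9/25 + 1/25 = 14/25
  P(Y=1) = 0 + 11/25 + 0 = 11/25
H(Y) = -[(14/25)·log₂(14/25) + (11/25)·log₂(11/25)]
  = 0.46844 + 0.52115 = 0.9896 bits

H(X|Y) = H(X,Y) - H(Y) = 1.6605 - 0.9896 = 0.6709 bits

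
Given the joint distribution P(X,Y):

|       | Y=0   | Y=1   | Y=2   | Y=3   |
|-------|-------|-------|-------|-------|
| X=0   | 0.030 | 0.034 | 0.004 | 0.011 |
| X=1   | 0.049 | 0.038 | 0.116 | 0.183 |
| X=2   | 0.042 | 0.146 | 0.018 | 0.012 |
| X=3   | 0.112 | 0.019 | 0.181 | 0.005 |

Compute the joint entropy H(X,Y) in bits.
3.3476 bits

H(X,Y) = -Σ_{x,y} P(x,y) log₂ P(x,y). Per-cell terms -P(x,y)·log₂P(x,y):
  X=0: 0.15177, 0.16586, 0.03186, 0.07157
  X=1: 0.21320, 0.17928, 0.36051, 0.44837
  X=2: 0.19209, 0.40529, 0.10433, 0.07657
  X=3: 0.35374, 0.10864, 0.44633, 0.03822
Sum of the 16 terms: H(X,Y) = 3.3476 bits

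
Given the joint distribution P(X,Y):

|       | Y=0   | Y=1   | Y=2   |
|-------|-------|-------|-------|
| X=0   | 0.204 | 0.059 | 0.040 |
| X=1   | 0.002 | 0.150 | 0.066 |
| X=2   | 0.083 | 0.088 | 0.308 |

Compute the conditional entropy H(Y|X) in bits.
1.2020 bits

H(Y|X) = H(X,Y) - H(X)

H(X,Y) = -Σ_{x,y} P(x,y) log₂ P(x,y). Per-cell terms -P(x,y)·log₂P(x,y):
  X=0: 0.46785, 0.24091, 0.18575
  X=1: 0.01793, 0.41054, 0.25881
  X=2: 0.29803, 0.30856, 0.52329
Sum of the 9 terms: H(X,Y) = 2.7117 bits

Marginal of X (row sums):
  P(X=0) = 0.204 + 0.059 + 0.040 = 0.303
  P(X=1) = 0.002 + 0.150 + 0.066 = 0.218
  P(X=2) = 0.083 + 0.088 + 0.308 = 0.479
H(X) = -[0.303·log₂(0.303) + 0.218·log₂(0.218) + 0.479·log₂(0.479)]
  = 0.52195 + 0.47908 + 0.50865 = 1.5097 bits

H(Y|X) = H(X,Y) - H(X) = 2.7117 - 1.5097 = 1.2020 bits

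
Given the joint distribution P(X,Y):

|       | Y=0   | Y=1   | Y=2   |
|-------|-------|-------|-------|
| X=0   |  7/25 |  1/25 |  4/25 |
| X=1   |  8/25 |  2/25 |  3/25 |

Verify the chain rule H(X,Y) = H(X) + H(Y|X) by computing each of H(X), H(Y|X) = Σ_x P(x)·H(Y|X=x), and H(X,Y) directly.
H(X) = 0.9988 bits, H(Y|X) = 1.3088 bits, H(X,Y) = 2.3076 bits

Marginal of X (row sums):
  P(X=0) = 7/25 + 1/25 + 4/25 = 12/25
  P(X=1) = 8/25 + 2/25 + 3/25 = 13/25
H(X) = -[(12/25)·log₂(12/25) + (13/25)·log₂(13/25)]
  = 0.508269 + 0.490577 = 0.9988 bits

H(Y|X) = Σ_x P(x)·H(Y|X=x):
  X=0: P(X=0) = 12/25, P(Y|X=0) = (7/12, 1/12, 1/3) → H(Y|X=0) = 1.280672
  X=1: P(X=1) = 13/25, P(Y|X=1) = (8/13, 2/13, 3/13) → H(Y|X=1) = 1.334679
H(Y|X) = (12/25)·1.280672 + (13/25)·1.334679 = 1.3088 bits

H(X,Y) = -Σ_{x,y} P(x,y) log₂ P(x,y). Per-cell terms -P(x,y)·log₂P(x,y):
  X=0: 0.514220, 0.185754, 0.423017
  X=1: 0.526034, 0.291508, 0.367067
Sum of the 6 terms: H(X,Y) = 2.3076 bits

Chain rule check:
  H(X) + H(Y|X) = 0.9988 + 1.3088 = 2.3076 bits
  H(X,Y) = 2.3076 bits
✓ Chain rule verified.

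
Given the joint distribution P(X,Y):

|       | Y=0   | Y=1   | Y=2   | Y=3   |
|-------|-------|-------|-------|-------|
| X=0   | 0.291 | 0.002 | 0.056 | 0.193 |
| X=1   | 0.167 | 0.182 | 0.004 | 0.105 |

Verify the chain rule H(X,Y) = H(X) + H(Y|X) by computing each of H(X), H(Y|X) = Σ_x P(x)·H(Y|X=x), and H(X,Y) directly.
H(X) = 0.9949 bits, H(Y|X) = 1.4840 bits, H(X,Y) = 2.4789 bits

Marginal of X (row sums):
  P(X=0) = 0.291 + 0.002 + 0.056 + 0.193 = 0.542
  P(X=1) = 0.167 + 0.182 + 0.004 + 0.105 = 0.458
H(X) = -[0.542·log₂(0.542) + 0.458·log₂(0.458)]
  = 0.47893 + 0.51597 = 0.9949 bits

H(Y|X) = Σ_x P(x)·H(Y|X=x):
  X=0: P(X=0) = 0.542, P(Y|X=0) = (291/542, 1/271, 28/271, 193/542) → H(Y|X=0) = 1.38039
  X=1: P(X=1) = 0.458, P(Y|X=1) = (167/458, 91/229, 2/229, 105/458) → H(Y|X=1) = 1.60669
H(Y|X) = 0.542·1.38039 + 0.458·1.60669 = 1.4840 bits

H(X,Y) = -Σ_{x,y} P(x,y) log₂ P(x,y). Per-cell terms -P(x,y)·log₂P(x,y):
  X=0: 0.51824, 0.01793, 0.23287, 0.45805
  X=1: 0.43121, 0.44735, 0.03186, 0.34141
Sum of the 8 terms: H(X,Y) = 2.4789 bits

Chain rule check:
  H(X) + H(Y|X) = 0.9949 + 1.4840 = 2.4789 bits
  H(X,Y) = 2.4789 bits
✓ Chain rule verified.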